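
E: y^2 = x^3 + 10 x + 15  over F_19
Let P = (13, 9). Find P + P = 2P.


Doubling: s = (3 x1^2 + a) / (2 y1)
s = (3*13^2 + 10) / (2*9) mod 19 = 15
x3 = s^2 - 2 x1 mod 19 = 15^2 - 2*13 = 9
y3 = s (x1 - x3) - y1 mod 19 = 15 * (13 - 9) - 9 = 13

2P = (9, 13)


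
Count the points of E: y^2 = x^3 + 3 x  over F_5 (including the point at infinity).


For each x in F_5, count y with y^2 = x^3 + 3 x + 0 mod 5:
  x = 0: RHS = 0, y in [0]  -> 1 point(s)
  x = 1: RHS = 4, y in [2, 3]  -> 2 point(s)
  x = 2: RHS = 4, y in [2, 3]  -> 2 point(s)
  x = 3: RHS = 1, y in [1, 4]  -> 2 point(s)
  x = 4: RHS = 1, y in [1, 4]  -> 2 point(s)
Affine points: 9. Add the point at infinity: total = 10.

#E(F_5) = 10


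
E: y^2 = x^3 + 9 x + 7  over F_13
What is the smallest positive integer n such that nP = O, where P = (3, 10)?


Compute successive multiples of P until we hit O:
  1P = (3, 10)
  2P = (4, 9)
  3P = (7, 7)
  4P = (6, 2)
  5P = (1, 2)
  6P = (12, 6)
  7P = (12, 7)
  8P = (1, 11)
  ... (continuing to 13P)
  13P = O

ord(P) = 13


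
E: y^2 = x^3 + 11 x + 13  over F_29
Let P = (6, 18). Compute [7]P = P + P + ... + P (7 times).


k = 7 = 111_2 (binary, LSB first: 111)
Double-and-add from P = (6, 18):
  bit 0 = 1: acc = O + (6, 18) = (6, 18)
  bit 1 = 1: acc = (6, 18) + (16, 15) = (1, 24)
  bit 2 = 1: acc = (1, 24) + (13, 2) = (24, 23)

7P = (24, 23)


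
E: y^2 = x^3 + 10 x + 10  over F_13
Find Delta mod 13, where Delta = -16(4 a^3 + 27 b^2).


4 a^3 + 27 b^2 = 4*10^3 + 27*10^2 = 4000 + 2700 = 6700
Delta = -16 * (6700) = -107200
Delta mod 13 = 11

Delta = 11 (mod 13)


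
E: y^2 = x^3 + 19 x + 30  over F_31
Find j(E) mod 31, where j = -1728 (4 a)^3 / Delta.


Delta = -16(4 a^3 + 27 b^2) mod 31 = 17
-1728 * (4 a)^3 = -1728 * (4*19)^3 mod 31 = 4
j = 4 * 17^(-1) mod 31 = 13

j = 13 (mod 31)


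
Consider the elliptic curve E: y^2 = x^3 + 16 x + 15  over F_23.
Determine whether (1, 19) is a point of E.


Check whether y^2 = x^3 + 16 x + 15 (mod 23) for (x, y) = (1, 19).
LHS: y^2 = 19^2 mod 23 = 16
RHS: x^3 + 16 x + 15 = 1^3 + 16*1 + 15 mod 23 = 9
LHS != RHS

No, not on the curve


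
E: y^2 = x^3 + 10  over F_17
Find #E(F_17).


For each x in F_17, count y with y^2 = x^3 + 0 x + 10 mod 17:
  x = 2: RHS = 1, y in [1, 16]  -> 2 point(s)
  x = 5: RHS = 16, y in [4, 13]  -> 2 point(s)
  x = 7: RHS = 13, y in [8, 9]  -> 2 point(s)
  x = 9: RHS = 8, y in [5, 12]  -> 2 point(s)
  x = 11: RHS = 15, y in [7, 10]  -> 2 point(s)
  x = 12: RHS = 4, y in [2, 15]  -> 2 point(s)
  x = 14: RHS = 0, y in [0]  -> 1 point(s)
  x = 15: RHS = 2, y in [6, 11]  -> 2 point(s)
  x = 16: RHS = 9, y in [3, 14]  -> 2 point(s)
Affine points: 17. Add the point at infinity: total = 18.

#E(F_17) = 18


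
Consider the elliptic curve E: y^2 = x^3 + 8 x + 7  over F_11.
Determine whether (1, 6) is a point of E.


Check whether y^2 = x^3 + 8 x + 7 (mod 11) for (x, y) = (1, 6).
LHS: y^2 = 6^2 mod 11 = 3
RHS: x^3 + 8 x + 7 = 1^3 + 8*1 + 7 mod 11 = 5
LHS != RHS

No, not on the curve


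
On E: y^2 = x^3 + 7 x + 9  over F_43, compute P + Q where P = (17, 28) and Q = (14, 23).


P != Q, so use the chord formula.
s = (y2 - y1) / (x2 - x1) = (38) / (40) mod 43 = 16
x3 = s^2 - x1 - x2 mod 43 = 16^2 - 17 - 14 = 10
y3 = s (x1 - x3) - y1 mod 43 = 16 * (17 - 10) - 28 = 41

P + Q = (10, 41)


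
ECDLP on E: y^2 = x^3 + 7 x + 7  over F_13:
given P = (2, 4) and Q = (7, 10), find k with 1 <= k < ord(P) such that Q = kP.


Enumerate multiples of P until we hit Q = (7, 10):
  1P = (2, 4)
  2P = (12, 8)
  3P = (8, 4)
  4P = (3, 9)
  5P = (7, 10)
Match found at i = 5.

k = 5


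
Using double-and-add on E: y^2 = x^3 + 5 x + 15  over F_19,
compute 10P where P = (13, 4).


k = 10 = 1010_2 (binary, LSB first: 0101)
Double-and-add from P = (13, 4):
  bit 0 = 0: acc unchanged = O
  bit 1 = 1: acc = O + (4, 2) = (4, 2)
  bit 2 = 0: acc unchanged = (4, 2)
  bit 3 = 1: acc = (4, 2) + (14, 13) = (10, 18)

10P = (10, 18)


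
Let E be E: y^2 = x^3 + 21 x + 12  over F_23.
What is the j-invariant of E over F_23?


Delta = -16(4 a^3 + 27 b^2) mod 23 = 13
-1728 * (4 a)^3 = -1728 * (4*21)^3 mod 23 = 18
j = 18 * 13^(-1) mod 23 = 12

j = 12 (mod 23)


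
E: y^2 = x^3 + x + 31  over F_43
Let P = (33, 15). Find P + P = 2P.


Doubling: s = (3 x1^2 + a) / (2 y1)
s = (3*33^2 + 1) / (2*15) mod 43 = 0
x3 = s^2 - 2 x1 mod 43 = 0^2 - 2*33 = 20
y3 = s (x1 - x3) - y1 mod 43 = 0 * (33 - 20) - 15 = 28

2P = (20, 28)


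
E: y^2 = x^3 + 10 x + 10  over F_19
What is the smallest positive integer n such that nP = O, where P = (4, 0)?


Compute successive multiples of P until we hit O:
  1P = (4, 0)
  2P = O

ord(P) = 2


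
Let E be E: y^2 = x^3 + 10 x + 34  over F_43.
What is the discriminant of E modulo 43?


4 a^3 + 27 b^2 = 4*10^3 + 27*34^2 = 4000 + 31212 = 35212
Delta = -16 * (35212) = -563392
Delta mod 43 = 37

Delta = 37 (mod 43)


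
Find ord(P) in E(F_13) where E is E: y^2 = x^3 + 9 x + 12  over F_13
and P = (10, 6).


Compute successive multiples of P until we hit O:
  1P = (10, 6)
  2P = (2, 5)
  3P = (0, 5)
  4P = (6, 10)
  5P = (11, 8)
  6P = (9, 9)
  7P = (3, 12)
  8P = (1, 3)
  ... (continuing to 18P)
  18P = O

ord(P) = 18


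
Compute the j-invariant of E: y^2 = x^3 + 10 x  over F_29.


Delta = -16(4 a^3 + 27 b^2) mod 29 = 3
-1728 * (4 a)^3 = -1728 * (4*10)^3 mod 29 = 22
j = 22 * 3^(-1) mod 29 = 17

j = 17 (mod 29)


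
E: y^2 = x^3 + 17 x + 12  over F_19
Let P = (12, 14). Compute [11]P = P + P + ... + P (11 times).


k = 11 = 1011_2 (binary, LSB first: 1101)
Double-and-add from P = (12, 14):
  bit 0 = 1: acc = O + (12, 14) = (12, 14)
  bit 1 = 1: acc = (12, 14) + (1, 7) = (13, 13)
  bit 2 = 0: acc unchanged = (13, 13)
  bit 3 = 1: acc = (13, 13) + (2, 4) = (2, 15)

11P = (2, 15)


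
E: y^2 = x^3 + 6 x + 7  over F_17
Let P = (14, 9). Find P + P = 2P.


Doubling: s = (3 x1^2 + a) / (2 y1)
s = (3*14^2 + 6) / (2*9) mod 17 = 16
x3 = s^2 - 2 x1 mod 17 = 16^2 - 2*14 = 7
y3 = s (x1 - x3) - y1 mod 17 = 16 * (14 - 7) - 9 = 1

2P = (7, 1)


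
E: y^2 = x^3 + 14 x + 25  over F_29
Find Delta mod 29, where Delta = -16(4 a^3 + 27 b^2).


4 a^3 + 27 b^2 = 4*14^3 + 27*25^2 = 10976 + 16875 = 27851
Delta = -16 * (27851) = -445616
Delta mod 29 = 27

Delta = 27 (mod 29)


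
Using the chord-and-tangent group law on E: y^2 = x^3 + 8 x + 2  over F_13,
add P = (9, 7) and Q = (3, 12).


P != Q, so use the chord formula.
s = (y2 - y1) / (x2 - x1) = (5) / (7) mod 13 = 10
x3 = s^2 - x1 - x2 mod 13 = 10^2 - 9 - 3 = 10
y3 = s (x1 - x3) - y1 mod 13 = 10 * (9 - 10) - 7 = 9

P + Q = (10, 9)


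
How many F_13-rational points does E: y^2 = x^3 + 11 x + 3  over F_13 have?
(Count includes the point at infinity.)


For each x in F_13, count y with y^2 = x^3 + 11 x + 3 mod 13:
  x = 0: RHS = 3, y in [4, 9]  -> 2 point(s)
  x = 5: RHS = 1, y in [1, 12]  -> 2 point(s)
  x = 6: RHS = 12, y in [5, 8]  -> 2 point(s)
  x = 9: RHS = 12, y in [5, 8]  -> 2 point(s)
  x = 11: RHS = 12, y in [5, 8]  -> 2 point(s)
  x = 12: RHS = 4, y in [2, 11]  -> 2 point(s)
Affine points: 12. Add the point at infinity: total = 13.

#E(F_13) = 13


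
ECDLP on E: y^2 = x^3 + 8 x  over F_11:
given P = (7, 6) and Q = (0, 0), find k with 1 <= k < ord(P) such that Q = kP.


Enumerate multiples of P until we hit Q = (0, 0):
  1P = (7, 6)
  2P = (9, 3)
  3P = (0, 0)
Match found at i = 3.

k = 3


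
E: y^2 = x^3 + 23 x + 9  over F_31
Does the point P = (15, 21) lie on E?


Check whether y^2 = x^3 + 23 x + 9 (mod 31) for (x, y) = (15, 21).
LHS: y^2 = 21^2 mod 31 = 7
RHS: x^3 + 23 x + 9 = 15^3 + 23*15 + 9 mod 31 = 9
LHS != RHS

No, not on the curve


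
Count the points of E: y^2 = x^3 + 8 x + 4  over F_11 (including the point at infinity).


For each x in F_11, count y with y^2 = x^3 + 8 x + 4 mod 11:
  x = 0: RHS = 4, y in [2, 9]  -> 2 point(s)
  x = 3: RHS = 0, y in [0]  -> 1 point(s)
  x = 4: RHS = 1, y in [1, 10]  -> 2 point(s)
  x = 5: RHS = 4, y in [2, 9]  -> 2 point(s)
  x = 6: RHS = 4, y in [2, 9]  -> 2 point(s)
Affine points: 9. Add the point at infinity: total = 10.

#E(F_11) = 10


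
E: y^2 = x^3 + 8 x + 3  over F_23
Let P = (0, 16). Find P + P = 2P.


Doubling: s = (3 x1^2 + a) / (2 y1)
s = (3*0^2 + 8) / (2*16) mod 23 = 6
x3 = s^2 - 2 x1 mod 23 = 6^2 - 2*0 = 13
y3 = s (x1 - x3) - y1 mod 23 = 6 * (0 - 13) - 16 = 21

2P = (13, 21)


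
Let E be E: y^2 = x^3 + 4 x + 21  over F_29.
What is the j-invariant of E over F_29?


Delta = -16(4 a^3 + 27 b^2) mod 29 = 11
-1728 * (4 a)^3 = -1728 * (4*4)^3 mod 29 = 26
j = 26 * 11^(-1) mod 29 = 5

j = 5 (mod 29)


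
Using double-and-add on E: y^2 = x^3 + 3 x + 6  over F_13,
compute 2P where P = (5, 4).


k = 2 = 10_2 (binary, LSB first: 01)
Double-and-add from P = (5, 4):
  bit 0 = 0: acc unchanged = O
  bit 1 = 1: acc = O + (3, 9) = (3, 9)

2P = (3, 9)


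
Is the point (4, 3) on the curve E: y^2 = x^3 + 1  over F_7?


Check whether y^2 = x^3 + 0 x + 1 (mod 7) for (x, y) = (4, 3).
LHS: y^2 = 3^2 mod 7 = 2
RHS: x^3 + 0 x + 1 = 4^3 + 0*4 + 1 mod 7 = 2
LHS = RHS

Yes, on the curve


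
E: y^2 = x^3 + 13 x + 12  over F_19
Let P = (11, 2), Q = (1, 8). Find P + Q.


P != Q, so use the chord formula.
s = (y2 - y1) / (x2 - x1) = (6) / (9) mod 19 = 7
x3 = s^2 - x1 - x2 mod 19 = 7^2 - 11 - 1 = 18
y3 = s (x1 - x3) - y1 mod 19 = 7 * (11 - 18) - 2 = 6

P + Q = (18, 6)


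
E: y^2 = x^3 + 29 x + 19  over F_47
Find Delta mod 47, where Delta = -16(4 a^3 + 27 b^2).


4 a^3 + 27 b^2 = 4*29^3 + 27*19^2 = 97556 + 9747 = 107303
Delta = -16 * (107303) = -1716848
Delta mod 47 = 15

Delta = 15 (mod 47)


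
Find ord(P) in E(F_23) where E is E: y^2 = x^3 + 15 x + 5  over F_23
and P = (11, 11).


Compute successive multiples of P until we hit O:
  1P = (11, 11)
  2P = (9, 15)
  3P = (7, 4)
  4P = (21, 6)
  5P = (20, 5)
  6P = (18, 9)
  7P = (3, 13)
  8P = (22, 9)
  ... (continuing to 23P)
  23P = O

ord(P) = 23


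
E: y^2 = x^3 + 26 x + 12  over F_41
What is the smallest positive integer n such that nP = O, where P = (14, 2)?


Compute successive multiples of P until we hit O:
  1P = (14, 2)
  2P = (31, 33)
  3P = (5, 12)
  4P = (4, 37)
  5P = (25, 16)
  6P = (27, 15)
  7P = (1, 11)
  8P = (34, 15)
  ... (continuing to 47P)
  47P = O

ord(P) = 47


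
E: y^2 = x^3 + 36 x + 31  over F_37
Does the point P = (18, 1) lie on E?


Check whether y^2 = x^3 + 36 x + 31 (mod 37) for (x, y) = (18, 1).
LHS: y^2 = 1^2 mod 37 = 1
RHS: x^3 + 36 x + 31 = 18^3 + 36*18 + 31 mod 37 = 36
LHS != RHS

No, not on the curve


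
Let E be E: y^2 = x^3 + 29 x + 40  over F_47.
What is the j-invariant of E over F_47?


Delta = -16(4 a^3 + 27 b^2) mod 47 = 3
-1728 * (4 a)^3 = -1728 * (4*29)^3 mod 47 = 4
j = 4 * 3^(-1) mod 47 = 17

j = 17 (mod 47)


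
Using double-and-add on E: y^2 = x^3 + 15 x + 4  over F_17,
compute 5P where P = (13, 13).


k = 5 = 101_2 (binary, LSB first: 101)
Double-and-add from P = (13, 13):
  bit 0 = 1: acc = O + (13, 13) = (13, 13)
  bit 1 = 0: acc unchanged = (13, 13)
  bit 2 = 1: acc = (13, 13) + (6, 15) = (13, 4)

5P = (13, 4)


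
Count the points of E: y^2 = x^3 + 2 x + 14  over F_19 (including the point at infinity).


For each x in F_19, count y with y^2 = x^3 + 2 x + 14 mod 19:
  x = 1: RHS = 17, y in [6, 13]  -> 2 point(s)
  x = 2: RHS = 7, y in [8, 11]  -> 2 point(s)
  x = 3: RHS = 9, y in [3, 16]  -> 2 point(s)
  x = 5: RHS = 16, y in [4, 15]  -> 2 point(s)
  x = 9: RHS = 1, y in [1, 18]  -> 2 point(s)
  x = 16: RHS = 0, y in [0]  -> 1 point(s)
  x = 18: RHS = 11, y in [7, 12]  -> 2 point(s)
Affine points: 13. Add the point at infinity: total = 14.

#E(F_19) = 14


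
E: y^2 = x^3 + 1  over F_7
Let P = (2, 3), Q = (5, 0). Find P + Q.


P != Q, so use the chord formula.
s = (y2 - y1) / (x2 - x1) = (4) / (3) mod 7 = 6
x3 = s^2 - x1 - x2 mod 7 = 6^2 - 2 - 5 = 1
y3 = s (x1 - x3) - y1 mod 7 = 6 * (2 - 1) - 3 = 3

P + Q = (1, 3)


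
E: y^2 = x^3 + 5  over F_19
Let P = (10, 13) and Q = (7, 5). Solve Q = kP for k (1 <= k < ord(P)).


Enumerate multiples of P until we hit Q = (7, 5):
  1P = (10, 13)
  2P = (16, 4)
  3P = (0, 10)
  4P = (7, 5)
Match found at i = 4.

k = 4


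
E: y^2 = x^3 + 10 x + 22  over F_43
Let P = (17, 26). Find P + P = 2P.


Doubling: s = (3 x1^2 + a) / (2 y1)
s = (3*17^2 + 10) / (2*26) mod 43 = 21
x3 = s^2 - 2 x1 mod 43 = 21^2 - 2*17 = 20
y3 = s (x1 - x3) - y1 mod 43 = 21 * (17 - 20) - 26 = 40

2P = (20, 40)


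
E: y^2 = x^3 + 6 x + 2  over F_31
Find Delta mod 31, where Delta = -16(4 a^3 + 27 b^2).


4 a^3 + 27 b^2 = 4*6^3 + 27*2^2 = 864 + 108 = 972
Delta = -16 * (972) = -15552
Delta mod 31 = 10

Delta = 10 (mod 31)


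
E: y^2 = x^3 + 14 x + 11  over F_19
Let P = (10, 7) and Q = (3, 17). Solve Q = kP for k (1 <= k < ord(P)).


Enumerate multiples of P until we hit Q = (3, 17):
  1P = (10, 7)
  2P = (3, 17)
Match found at i = 2.

k = 2


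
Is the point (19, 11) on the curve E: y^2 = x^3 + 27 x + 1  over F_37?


Check whether y^2 = x^3 + 27 x + 1 (mod 37) for (x, y) = (19, 11).
LHS: y^2 = 11^2 mod 37 = 10
RHS: x^3 + 27 x + 1 = 19^3 + 27*19 + 1 mod 37 = 10
LHS = RHS

Yes, on the curve


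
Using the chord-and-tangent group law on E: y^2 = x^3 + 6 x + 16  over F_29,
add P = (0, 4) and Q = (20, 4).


P != Q, so use the chord formula.
s = (y2 - y1) / (x2 - x1) = (0) / (20) mod 29 = 0
x3 = s^2 - x1 - x2 mod 29 = 0^2 - 0 - 20 = 9
y3 = s (x1 - x3) - y1 mod 29 = 0 * (0 - 9) - 4 = 25

P + Q = (9, 25)


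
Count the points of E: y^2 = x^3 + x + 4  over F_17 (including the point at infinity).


For each x in F_17, count y with y^2 = x^3 + 1 x + 4 mod 17:
  x = 0: RHS = 4, y in [2, 15]  -> 2 point(s)
  x = 3: RHS = 0, y in [0]  -> 1 point(s)
  x = 4: RHS = 4, y in [2, 15]  -> 2 point(s)
  x = 5: RHS = 15, y in [7, 10]  -> 2 point(s)
  x = 13: RHS = 4, y in [2, 15]  -> 2 point(s)
  x = 14: RHS = 8, y in [5, 12]  -> 2 point(s)
  x = 16: RHS = 2, y in [6, 11]  -> 2 point(s)
Affine points: 13. Add the point at infinity: total = 14.

#E(F_17) = 14


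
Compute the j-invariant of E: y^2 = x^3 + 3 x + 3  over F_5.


Delta = -16(4 a^3 + 27 b^2) mod 5 = 4
-1728 * (4 a)^3 = -1728 * (4*3)^3 mod 5 = 1
j = 1 * 4^(-1) mod 5 = 4

j = 4 (mod 5)


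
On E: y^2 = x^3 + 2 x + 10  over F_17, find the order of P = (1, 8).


Compute successive multiples of P until we hit O:
  1P = (1, 8)
  2P = (6, 0)
  3P = (1, 9)
  4P = O

ord(P) = 4


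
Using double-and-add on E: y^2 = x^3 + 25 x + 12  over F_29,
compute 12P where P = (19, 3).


k = 12 = 1100_2 (binary, LSB first: 0011)
Double-and-add from P = (19, 3):
  bit 0 = 0: acc unchanged = O
  bit 1 = 0: acc unchanged = O
  bit 2 = 1: acc = O + (11, 20) = (11, 20)
  bit 3 = 1: acc = (11, 20) + (8, 12) = (1, 26)

12P = (1, 26)


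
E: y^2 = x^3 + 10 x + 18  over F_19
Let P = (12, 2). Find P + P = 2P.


Doubling: s = (3 x1^2 + a) / (2 y1)
s = (3*12^2 + 10) / (2*2) mod 19 = 6
x3 = s^2 - 2 x1 mod 19 = 6^2 - 2*12 = 12
y3 = s (x1 - x3) - y1 mod 19 = 6 * (12 - 12) - 2 = 17

2P = (12, 17)


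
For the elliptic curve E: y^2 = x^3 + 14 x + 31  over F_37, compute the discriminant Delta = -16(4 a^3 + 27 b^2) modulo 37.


4 a^3 + 27 b^2 = 4*14^3 + 27*31^2 = 10976 + 25947 = 36923
Delta = -16 * (36923) = -590768
Delta mod 37 = 11

Delta = 11 (mod 37)


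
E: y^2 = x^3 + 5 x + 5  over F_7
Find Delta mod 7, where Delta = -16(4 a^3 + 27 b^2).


4 a^3 + 27 b^2 = 4*5^3 + 27*5^2 = 500 + 675 = 1175
Delta = -16 * (1175) = -18800
Delta mod 7 = 2

Delta = 2 (mod 7)


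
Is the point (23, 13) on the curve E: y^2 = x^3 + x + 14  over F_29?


Check whether y^2 = x^3 + 1 x + 14 (mod 29) for (x, y) = (23, 13).
LHS: y^2 = 13^2 mod 29 = 24
RHS: x^3 + 1 x + 14 = 23^3 + 1*23 + 14 mod 29 = 24
LHS = RHS

Yes, on the curve


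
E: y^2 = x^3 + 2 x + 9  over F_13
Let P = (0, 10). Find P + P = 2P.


Doubling: s = (3 x1^2 + a) / (2 y1)
s = (3*0^2 + 2) / (2*10) mod 13 = 4
x3 = s^2 - 2 x1 mod 13 = 4^2 - 2*0 = 3
y3 = s (x1 - x3) - y1 mod 13 = 4 * (0 - 3) - 10 = 4

2P = (3, 4)


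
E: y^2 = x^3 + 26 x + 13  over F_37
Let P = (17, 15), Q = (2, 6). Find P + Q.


P != Q, so use the chord formula.
s = (y2 - y1) / (x2 - x1) = (28) / (22) mod 37 = 8
x3 = s^2 - x1 - x2 mod 37 = 8^2 - 17 - 2 = 8
y3 = s (x1 - x3) - y1 mod 37 = 8 * (17 - 8) - 15 = 20

P + Q = (8, 20)


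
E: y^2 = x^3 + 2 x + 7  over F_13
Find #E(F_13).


For each x in F_13, count y with y^2 = x^3 + 2 x + 7 mod 13:
  x = 1: RHS = 10, y in [6, 7]  -> 2 point(s)
  x = 3: RHS = 1, y in [1, 12]  -> 2 point(s)
  x = 4: RHS = 1, y in [1, 12]  -> 2 point(s)
  x = 5: RHS = 12, y in [5, 8]  -> 2 point(s)
  x = 6: RHS = 1, y in [1, 12]  -> 2 point(s)
  x = 7: RHS = 0, y in [0]  -> 1 point(s)
  x = 9: RHS = 0, y in [0]  -> 1 point(s)
  x = 10: RHS = 0, y in [0]  -> 1 point(s)
  x = 12: RHS = 4, y in [2, 11]  -> 2 point(s)
Affine points: 15. Add the point at infinity: total = 16.

#E(F_13) = 16


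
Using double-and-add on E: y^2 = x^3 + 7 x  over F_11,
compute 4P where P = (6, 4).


k = 4 = 100_2 (binary, LSB first: 001)
Double-and-add from P = (6, 4):
  bit 0 = 0: acc unchanged = O
  bit 1 = 0: acc unchanged = O
  bit 2 = 1: acc = O + (3, 9) = (3, 9)

4P = (3, 9)


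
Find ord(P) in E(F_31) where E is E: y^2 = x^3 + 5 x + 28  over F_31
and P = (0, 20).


Compute successive multiples of P until we hit O:
  1P = (0, 20)
  2P = (16, 9)
  3P = (3, 15)
  4P = (17, 29)
  5P = (19, 21)
  6P = (26, 8)
  7P = (12, 7)
  8P = (29, 14)
  ... (continuing to 23P)
  23P = O

ord(P) = 23


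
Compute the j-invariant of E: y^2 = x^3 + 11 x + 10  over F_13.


Delta = -16(4 a^3 + 27 b^2) mod 13 = 4
-1728 * (4 a)^3 = -1728 * (4*11)^3 mod 13 = 8
j = 8 * 4^(-1) mod 13 = 2

j = 2 (mod 13)


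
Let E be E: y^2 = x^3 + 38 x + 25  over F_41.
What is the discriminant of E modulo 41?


4 a^3 + 27 b^2 = 4*38^3 + 27*25^2 = 219488 + 16875 = 236363
Delta = -16 * (236363) = -3781808
Delta mod 41 = 32

Delta = 32 (mod 41)


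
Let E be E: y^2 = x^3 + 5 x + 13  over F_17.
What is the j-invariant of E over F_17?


Delta = -16(4 a^3 + 27 b^2) mod 17 = 14
-1728 * (4 a)^3 = -1728 * (4*5)^3 mod 17 = 9
j = 9 * 14^(-1) mod 17 = 14

j = 14 (mod 17)


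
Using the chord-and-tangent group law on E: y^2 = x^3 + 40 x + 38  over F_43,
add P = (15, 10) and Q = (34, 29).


P != Q, so use the chord formula.
s = (y2 - y1) / (x2 - x1) = (19) / (19) mod 43 = 1
x3 = s^2 - x1 - x2 mod 43 = 1^2 - 15 - 34 = 38
y3 = s (x1 - x3) - y1 mod 43 = 1 * (15 - 38) - 10 = 10

P + Q = (38, 10)


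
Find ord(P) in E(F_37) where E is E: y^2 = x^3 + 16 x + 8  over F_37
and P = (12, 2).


Compute successive multiples of P until we hit O:
  1P = (12, 2)
  2P = (14, 33)
  3P = (20, 22)
  4P = (2, 23)
  5P = (30, 21)
  6P = (33, 19)
  7P = (19, 17)
  8P = (34, 9)
  ... (continuing to 20P)
  20P = O

ord(P) = 20


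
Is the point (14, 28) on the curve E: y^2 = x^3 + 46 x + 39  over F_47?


Check whether y^2 = x^3 + 46 x + 39 (mod 47) for (x, y) = (14, 28).
LHS: y^2 = 28^2 mod 47 = 32
RHS: x^3 + 46 x + 39 = 14^3 + 46*14 + 39 mod 47 = 43
LHS != RHS

No, not on the curve


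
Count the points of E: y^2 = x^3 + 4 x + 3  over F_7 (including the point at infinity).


For each x in F_7, count y with y^2 = x^3 + 4 x + 3 mod 7:
  x = 1: RHS = 1, y in [1, 6]  -> 2 point(s)
  x = 3: RHS = 0, y in [0]  -> 1 point(s)
  x = 5: RHS = 1, y in [1, 6]  -> 2 point(s)
Affine points: 5. Add the point at infinity: total = 6.

#E(F_7) = 6


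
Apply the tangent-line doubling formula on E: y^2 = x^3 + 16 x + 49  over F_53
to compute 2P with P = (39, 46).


Doubling: s = (3 x1^2 + a) / (2 y1)
s = (3*39^2 + 16) / (2*46) mod 53 = 25
x3 = s^2 - 2 x1 mod 53 = 25^2 - 2*39 = 17
y3 = s (x1 - x3) - y1 mod 53 = 25 * (39 - 17) - 46 = 27

2P = (17, 27)


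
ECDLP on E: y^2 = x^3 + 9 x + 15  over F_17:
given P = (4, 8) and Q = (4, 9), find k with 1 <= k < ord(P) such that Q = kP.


Enumerate multiples of P until we hit Q = (4, 9):
  1P = (4, 8)
  2P = (11, 0)
  3P = (4, 9)
Match found at i = 3.

k = 3


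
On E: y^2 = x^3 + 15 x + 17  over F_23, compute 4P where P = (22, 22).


k = 4 = 100_2 (binary, LSB first: 001)
Double-and-add from P = (22, 22):
  bit 0 = 0: acc unchanged = O
  bit 1 = 0: acc unchanged = O
  bit 2 = 1: acc = O + (21, 5) = (21, 5)

4P = (21, 5)


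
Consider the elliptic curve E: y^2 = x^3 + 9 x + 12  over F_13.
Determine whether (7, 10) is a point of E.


Check whether y^2 = x^3 + 9 x + 12 (mod 13) for (x, y) = (7, 10).
LHS: y^2 = 10^2 mod 13 = 9
RHS: x^3 + 9 x + 12 = 7^3 + 9*7 + 12 mod 13 = 2
LHS != RHS

No, not on the curve


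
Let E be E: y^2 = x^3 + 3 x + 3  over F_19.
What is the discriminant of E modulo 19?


4 a^3 + 27 b^2 = 4*3^3 + 27*3^2 = 108 + 243 = 351
Delta = -16 * (351) = -5616
Delta mod 19 = 8

Delta = 8 (mod 19)


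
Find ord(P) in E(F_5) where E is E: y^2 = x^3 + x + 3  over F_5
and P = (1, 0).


Compute successive multiples of P until we hit O:
  1P = (1, 0)
  2P = O

ord(P) = 2


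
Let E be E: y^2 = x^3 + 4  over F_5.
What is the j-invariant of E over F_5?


Delta = -16(4 a^3 + 27 b^2) mod 5 = 3
-1728 * (4 a)^3 = -1728 * (4*0)^3 mod 5 = 0
j = 0 * 3^(-1) mod 5 = 0

j = 0 (mod 5)


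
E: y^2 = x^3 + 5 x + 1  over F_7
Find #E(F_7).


For each x in F_7, count y with y^2 = x^3 + 5 x + 1 mod 7:
  x = 0: RHS = 1, y in [1, 6]  -> 2 point(s)
  x = 1: RHS = 0, y in [0]  -> 1 point(s)
  x = 3: RHS = 1, y in [1, 6]  -> 2 point(s)
  x = 4: RHS = 1, y in [1, 6]  -> 2 point(s)
  x = 5: RHS = 4, y in [2, 5]  -> 2 point(s)
  x = 6: RHS = 2, y in [3, 4]  -> 2 point(s)
Affine points: 11. Add the point at infinity: total = 12.

#E(F_7) = 12


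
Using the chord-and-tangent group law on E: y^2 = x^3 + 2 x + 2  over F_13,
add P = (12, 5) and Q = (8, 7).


P != Q, so use the chord formula.
s = (y2 - y1) / (x2 - x1) = (2) / (9) mod 13 = 6
x3 = s^2 - x1 - x2 mod 13 = 6^2 - 12 - 8 = 3
y3 = s (x1 - x3) - y1 mod 13 = 6 * (12 - 3) - 5 = 10

P + Q = (3, 10)


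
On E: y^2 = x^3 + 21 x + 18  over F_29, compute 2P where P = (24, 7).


Doubling: s = (3 x1^2 + a) / (2 y1)
s = (3*24^2 + 21) / (2*7) mod 29 = 11
x3 = s^2 - 2 x1 mod 29 = 11^2 - 2*24 = 15
y3 = s (x1 - x3) - y1 mod 29 = 11 * (24 - 15) - 7 = 5

2P = (15, 5)


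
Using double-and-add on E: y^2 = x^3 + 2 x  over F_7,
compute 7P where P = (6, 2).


k = 7 = 111_2 (binary, LSB first: 111)
Double-and-add from P = (6, 2):
  bit 0 = 1: acc = O + (6, 2) = (6, 2)
  bit 1 = 1: acc = (6, 2) + (4, 4) = (5, 4)
  bit 2 = 1: acc = (5, 4) + (0, 0) = (6, 5)

7P = (6, 5)


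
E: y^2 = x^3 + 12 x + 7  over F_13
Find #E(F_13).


For each x in F_13, count y with y^2 = x^3 + 12 x + 7 mod 13:
  x = 2: RHS = 0, y in [0]  -> 1 point(s)
  x = 5: RHS = 10, y in [6, 7]  -> 2 point(s)
  x = 6: RHS = 9, y in [3, 10]  -> 2 point(s)
  x = 8: RHS = 4, y in [2, 11]  -> 2 point(s)
  x = 9: RHS = 12, y in [5, 8]  -> 2 point(s)
  x = 10: RHS = 9, y in [3, 10]  -> 2 point(s)
  x = 11: RHS = 1, y in [1, 12]  -> 2 point(s)
Affine points: 13. Add the point at infinity: total = 14.

#E(F_13) = 14


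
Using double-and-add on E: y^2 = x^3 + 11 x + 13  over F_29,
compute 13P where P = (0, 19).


k = 13 = 1101_2 (binary, LSB first: 1011)
Double-and-add from P = (0, 19):
  bit 0 = 1: acc = O + (0, 19) = (0, 19)
  bit 1 = 0: acc unchanged = (0, 19)
  bit 2 = 1: acc = (0, 19) + (8, 27) = (22, 17)
  bit 3 = 1: acc = (22, 17) + (13, 2) = (0, 10)

13P = (0, 10)


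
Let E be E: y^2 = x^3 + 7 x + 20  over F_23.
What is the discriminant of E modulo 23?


4 a^3 + 27 b^2 = 4*7^3 + 27*20^2 = 1372 + 10800 = 12172
Delta = -16 * (12172) = -194752
Delta mod 23 = 12

Delta = 12 (mod 23)


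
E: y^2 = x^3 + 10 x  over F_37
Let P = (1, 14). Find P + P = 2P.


Doubling: s = (3 x1^2 + a) / (2 y1)
s = (3*1^2 + 10) / (2*14) mod 37 = 15
x3 = s^2 - 2 x1 mod 37 = 15^2 - 2*1 = 1
y3 = s (x1 - x3) - y1 mod 37 = 15 * (1 - 1) - 14 = 23

2P = (1, 23)


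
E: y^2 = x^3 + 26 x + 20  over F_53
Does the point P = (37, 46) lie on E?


Check whether y^2 = x^3 + 26 x + 20 (mod 53) for (x, y) = (37, 46).
LHS: y^2 = 46^2 mod 53 = 49
RHS: x^3 + 26 x + 20 = 37^3 + 26*37 + 20 mod 53 = 13
LHS != RHS

No, not on the curve


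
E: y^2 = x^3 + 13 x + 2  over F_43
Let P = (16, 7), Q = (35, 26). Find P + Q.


P != Q, so use the chord formula.
s = (y2 - y1) / (x2 - x1) = (19) / (19) mod 43 = 1
x3 = s^2 - x1 - x2 mod 43 = 1^2 - 16 - 35 = 36
y3 = s (x1 - x3) - y1 mod 43 = 1 * (16 - 36) - 7 = 16

P + Q = (36, 16)


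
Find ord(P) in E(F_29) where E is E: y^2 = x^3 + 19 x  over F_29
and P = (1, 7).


Compute successive multiples of P until we hit O:
  1P = (1, 7)
  2P = (20, 17)
  3P = (9, 1)
  4P = (25, 11)
  5P = (28, 3)
  6P = (4, 16)
  7P = (4, 13)
  8P = (28, 26)
  ... (continuing to 13P)
  13P = O

ord(P) = 13


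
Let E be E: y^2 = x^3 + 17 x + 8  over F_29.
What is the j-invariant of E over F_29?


Delta = -16(4 a^3 + 27 b^2) mod 29 = 4
-1728 * (4 a)^3 = -1728 * (4*17)^3 mod 29 = 23
j = 23 * 4^(-1) mod 29 = 13

j = 13 (mod 29)


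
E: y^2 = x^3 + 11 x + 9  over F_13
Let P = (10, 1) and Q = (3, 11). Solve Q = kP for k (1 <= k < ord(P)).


Enumerate multiples of P until we hit Q = (3, 11):
  1P = (10, 1)
  2P = (3, 2)
  3P = (4, 0)
  4P = (3, 11)
Match found at i = 4.

k = 4


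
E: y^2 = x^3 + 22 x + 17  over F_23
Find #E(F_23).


For each x in F_23, count y with y^2 = x^3 + 22 x + 17 mod 23:
  x = 2: RHS = 0, y in [0]  -> 1 point(s)
  x = 3: RHS = 18, y in [8, 15]  -> 2 point(s)
  x = 4: RHS = 8, y in [10, 13]  -> 2 point(s)
  x = 7: RHS = 8, y in [10, 13]  -> 2 point(s)
  x = 9: RHS = 1, y in [1, 22]  -> 2 point(s)
  x = 10: RHS = 18, y in [8, 15]  -> 2 point(s)
  x = 11: RHS = 3, y in [7, 16]  -> 2 point(s)
  x = 12: RHS = 8, y in [10, 13]  -> 2 point(s)
  x = 13: RHS = 16, y in [4, 19]  -> 2 point(s)
  x = 16: RHS = 3, y in [7, 16]  -> 2 point(s)
  x = 18: RHS = 12, y in [9, 14]  -> 2 point(s)
  x = 19: RHS = 3, y in [7, 16]  -> 2 point(s)
  x = 20: RHS = 16, y in [4, 19]  -> 2 point(s)
Affine points: 25. Add the point at infinity: total = 26.

#E(F_23) = 26


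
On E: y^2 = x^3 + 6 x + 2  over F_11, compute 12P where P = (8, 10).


k = 12 = 1100_2 (binary, LSB first: 0011)
Double-and-add from P = (8, 10):
  bit 0 = 0: acc unchanged = O
  bit 1 = 0: acc unchanged = O
  bit 2 = 1: acc = O + (3, 5) = (3, 5)
  bit 3 = 1: acc = (3, 5) + (5, 6) = (6, 10)

12P = (6, 10)


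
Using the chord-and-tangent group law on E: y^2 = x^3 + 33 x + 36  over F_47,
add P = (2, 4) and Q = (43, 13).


P != Q, so use the chord formula.
s = (y2 - y1) / (x2 - x1) = (9) / (41) mod 47 = 22
x3 = s^2 - x1 - x2 mod 47 = 22^2 - 2 - 43 = 16
y3 = s (x1 - x3) - y1 mod 47 = 22 * (2 - 16) - 4 = 17

P + Q = (16, 17)


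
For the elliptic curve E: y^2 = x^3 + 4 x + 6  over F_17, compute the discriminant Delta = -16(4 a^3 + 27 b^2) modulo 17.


4 a^3 + 27 b^2 = 4*4^3 + 27*6^2 = 256 + 972 = 1228
Delta = -16 * (1228) = -19648
Delta mod 17 = 4

Delta = 4 (mod 17)


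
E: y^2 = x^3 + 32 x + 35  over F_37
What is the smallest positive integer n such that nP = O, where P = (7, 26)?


Compute successive multiples of P until we hit O:
  1P = (7, 26)
  2P = (35, 0)
  3P = (7, 11)
  4P = O

ord(P) = 4


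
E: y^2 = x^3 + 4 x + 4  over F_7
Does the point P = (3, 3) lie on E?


Check whether y^2 = x^3 + 4 x + 4 (mod 7) for (x, y) = (3, 3).
LHS: y^2 = 3^2 mod 7 = 2
RHS: x^3 + 4 x + 4 = 3^3 + 4*3 + 4 mod 7 = 1
LHS != RHS

No, not on the curve


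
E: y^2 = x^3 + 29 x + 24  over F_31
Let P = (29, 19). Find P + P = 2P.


Doubling: s = (3 x1^2 + a) / (2 y1)
s = (3*29^2 + 29) / (2*19) mod 31 = 28
x3 = s^2 - 2 x1 mod 31 = 28^2 - 2*29 = 13
y3 = s (x1 - x3) - y1 mod 31 = 28 * (29 - 13) - 19 = 26

2P = (13, 26)


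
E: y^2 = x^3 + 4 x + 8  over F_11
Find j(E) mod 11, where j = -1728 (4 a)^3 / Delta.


Delta = -16(4 a^3 + 27 b^2) mod 11 = 2
-1728 * (4 a)^3 = -1728 * (4*4)^3 mod 11 = 7
j = 7 * 2^(-1) mod 11 = 9

j = 9 (mod 11)


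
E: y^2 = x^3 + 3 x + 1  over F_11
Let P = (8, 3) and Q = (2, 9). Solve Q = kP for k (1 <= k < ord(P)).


Enumerate multiples of P until we hit Q = (2, 9):
  1P = (8, 3)
  2P = (9, 3)
  3P = (5, 8)
  4P = (2, 9)
Match found at i = 4.

k = 4


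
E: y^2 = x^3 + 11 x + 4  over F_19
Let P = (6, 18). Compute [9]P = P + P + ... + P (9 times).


k = 9 = 1001_2 (binary, LSB first: 1001)
Double-and-add from P = (6, 18):
  bit 0 = 1: acc = O + (6, 18) = (6, 18)
  bit 1 = 0: acc unchanged = (6, 18)
  bit 2 = 0: acc unchanged = (6, 18)
  bit 3 = 1: acc = (6, 18) + (13, 8) = (16, 18)

9P = (16, 18)


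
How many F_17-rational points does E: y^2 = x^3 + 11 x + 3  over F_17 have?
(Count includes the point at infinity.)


For each x in F_17, count y with y^2 = x^3 + 11 x + 3 mod 17:
  x = 1: RHS = 15, y in [7, 10]  -> 2 point(s)
  x = 2: RHS = 16, y in [4, 13]  -> 2 point(s)
  x = 4: RHS = 9, y in [3, 14]  -> 2 point(s)
  x = 5: RHS = 13, y in [8, 9]  -> 2 point(s)
  x = 6: RHS = 13, y in [8, 9]  -> 2 point(s)
  x = 7: RHS = 15, y in [7, 10]  -> 2 point(s)
  x = 8: RHS = 8, y in [5, 12]  -> 2 point(s)
  x = 9: RHS = 15, y in [7, 10]  -> 2 point(s)
  x = 10: RHS = 8, y in [5, 12]  -> 2 point(s)
  x = 16: RHS = 8, y in [5, 12]  -> 2 point(s)
Affine points: 20. Add the point at infinity: total = 21.

#E(F_17) = 21


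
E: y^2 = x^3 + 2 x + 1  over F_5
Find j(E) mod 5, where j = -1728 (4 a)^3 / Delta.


Delta = -16(4 a^3 + 27 b^2) mod 5 = 1
-1728 * (4 a)^3 = -1728 * (4*2)^3 mod 5 = 4
j = 4 * 1^(-1) mod 5 = 4

j = 4 (mod 5)


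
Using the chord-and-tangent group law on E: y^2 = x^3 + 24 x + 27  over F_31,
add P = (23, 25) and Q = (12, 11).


P != Q, so use the chord formula.
s = (y2 - y1) / (x2 - x1) = (17) / (20) mod 31 = 21
x3 = s^2 - x1 - x2 mod 31 = 21^2 - 23 - 12 = 3
y3 = s (x1 - x3) - y1 mod 31 = 21 * (23 - 3) - 25 = 23

P + Q = (3, 23)


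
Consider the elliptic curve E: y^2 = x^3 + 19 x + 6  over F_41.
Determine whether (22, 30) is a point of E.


Check whether y^2 = x^3 + 19 x + 6 (mod 41) for (x, y) = (22, 30).
LHS: y^2 = 30^2 mod 41 = 39
RHS: x^3 + 19 x + 6 = 22^3 + 19*22 + 6 mod 41 = 2
LHS != RHS

No, not on the curve


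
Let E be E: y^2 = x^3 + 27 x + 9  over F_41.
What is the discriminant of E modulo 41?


4 a^3 + 27 b^2 = 4*27^3 + 27*9^2 = 78732 + 2187 = 80919
Delta = -16 * (80919) = -1294704
Delta mod 41 = 35

Delta = 35 (mod 41)


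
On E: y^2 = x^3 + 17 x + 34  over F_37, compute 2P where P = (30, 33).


Doubling: s = (3 x1^2 + a) / (2 y1)
s = (3*30^2 + 17) / (2*33) mod 37 = 35
x3 = s^2 - 2 x1 mod 37 = 35^2 - 2*30 = 18
y3 = s (x1 - x3) - y1 mod 37 = 35 * (30 - 18) - 33 = 17

2P = (18, 17)


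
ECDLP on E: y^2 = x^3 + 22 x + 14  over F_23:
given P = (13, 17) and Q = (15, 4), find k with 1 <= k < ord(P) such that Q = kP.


Enumerate multiples of P until we hit Q = (15, 4):
  1P = (13, 17)
  2P = (20, 6)
  3P = (15, 19)
  4P = (19, 0)
  5P = (15, 4)
Match found at i = 5.

k = 5


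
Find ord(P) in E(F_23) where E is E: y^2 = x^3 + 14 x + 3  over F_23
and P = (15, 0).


Compute successive multiples of P until we hit O:
  1P = (15, 0)
  2P = O

ord(P) = 2


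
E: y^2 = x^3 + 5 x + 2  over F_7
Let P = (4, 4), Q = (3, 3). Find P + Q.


P != Q, so use the chord formula.
s = (y2 - y1) / (x2 - x1) = (6) / (6) mod 7 = 1
x3 = s^2 - x1 - x2 mod 7 = 1^2 - 4 - 3 = 1
y3 = s (x1 - x3) - y1 mod 7 = 1 * (4 - 1) - 4 = 6

P + Q = (1, 6)


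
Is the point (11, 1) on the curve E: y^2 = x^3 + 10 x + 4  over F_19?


Check whether y^2 = x^3 + 10 x + 4 (mod 19) for (x, y) = (11, 1).
LHS: y^2 = 1^2 mod 19 = 1
RHS: x^3 + 10 x + 4 = 11^3 + 10*11 + 4 mod 19 = 1
LHS = RHS

Yes, on the curve


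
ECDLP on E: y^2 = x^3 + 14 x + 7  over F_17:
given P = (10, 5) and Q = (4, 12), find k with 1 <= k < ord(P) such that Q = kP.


Enumerate multiples of P until we hit Q = (4, 12):
  1P = (10, 5)
  2P = (16, 14)
  3P = (6, 1)
  4P = (2, 3)
  5P = (4, 5)
  6P = (3, 12)
  7P = (5, 7)
  8P = (11, 9)
  9P = (12, 4)
  10P = (8, 11)
  11P = (8, 6)
  12P = (12, 13)
  13P = (11, 8)
  14P = (5, 10)
  15P = (3, 5)
  16P = (4, 12)
Match found at i = 16.

k = 16


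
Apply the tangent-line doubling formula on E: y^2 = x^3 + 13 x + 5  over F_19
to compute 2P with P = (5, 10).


Doubling: s = (3 x1^2 + a) / (2 y1)
s = (3*5^2 + 13) / (2*10) mod 19 = 12
x3 = s^2 - 2 x1 mod 19 = 12^2 - 2*5 = 1
y3 = s (x1 - x3) - y1 mod 19 = 12 * (5 - 1) - 10 = 0

2P = (1, 0)


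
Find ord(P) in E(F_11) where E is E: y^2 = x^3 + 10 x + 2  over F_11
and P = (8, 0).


Compute successive multiples of P until we hit O:
  1P = (8, 0)
  2P = O

ord(P) = 2


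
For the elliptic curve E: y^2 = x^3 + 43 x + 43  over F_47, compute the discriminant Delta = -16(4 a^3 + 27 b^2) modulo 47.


4 a^3 + 27 b^2 = 4*43^3 + 27*43^2 = 318028 + 49923 = 367951
Delta = -16 * (367951) = -5887216
Delta mod 47 = 4

Delta = 4 (mod 47)


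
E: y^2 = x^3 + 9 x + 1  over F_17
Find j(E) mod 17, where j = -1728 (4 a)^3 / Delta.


Delta = -16(4 a^3 + 27 b^2) mod 17 = 2
-1728 * (4 a)^3 = -1728 * (4*9)^3 mod 17 = 14
j = 14 * 2^(-1) mod 17 = 7

j = 7 (mod 17)


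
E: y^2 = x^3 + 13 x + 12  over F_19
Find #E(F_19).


For each x in F_19, count y with y^2 = x^3 + 13 x + 12 mod 19:
  x = 1: RHS = 7, y in [8, 11]  -> 2 point(s)
  x = 7: RHS = 9, y in [3, 16]  -> 2 point(s)
  x = 8: RHS = 1, y in [1, 18]  -> 2 point(s)
  x = 11: RHS = 4, y in [2, 17]  -> 2 point(s)
  x = 17: RHS = 16, y in [4, 15]  -> 2 point(s)
  x = 18: RHS = 17, y in [6, 13]  -> 2 point(s)
Affine points: 12. Add the point at infinity: total = 13.

#E(F_19) = 13


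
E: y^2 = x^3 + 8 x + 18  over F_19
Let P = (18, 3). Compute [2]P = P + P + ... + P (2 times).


k = 2 = 10_2 (binary, LSB first: 01)
Double-and-add from P = (18, 3):
  bit 0 = 0: acc unchanged = O
  bit 1 = 1: acc = O + (8, 9) = (8, 9)

2P = (8, 9)


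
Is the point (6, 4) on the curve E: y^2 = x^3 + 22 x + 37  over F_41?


Check whether y^2 = x^3 + 22 x + 37 (mod 41) for (x, y) = (6, 4).
LHS: y^2 = 4^2 mod 41 = 16
RHS: x^3 + 22 x + 37 = 6^3 + 22*6 + 37 mod 41 = 16
LHS = RHS

Yes, on the curve


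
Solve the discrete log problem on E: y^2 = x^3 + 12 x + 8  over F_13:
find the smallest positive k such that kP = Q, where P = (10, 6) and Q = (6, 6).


Enumerate multiples of P until we hit Q = (6, 6):
  1P = (10, 6)
  2P = (6, 7)
  3P = (6, 6)
Match found at i = 3.

k = 3


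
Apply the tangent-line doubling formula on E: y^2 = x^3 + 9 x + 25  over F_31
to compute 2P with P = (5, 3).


Doubling: s = (3 x1^2 + a) / (2 y1)
s = (3*5^2 + 9) / (2*3) mod 31 = 14
x3 = s^2 - 2 x1 mod 31 = 14^2 - 2*5 = 0
y3 = s (x1 - x3) - y1 mod 31 = 14 * (5 - 0) - 3 = 5

2P = (0, 5)


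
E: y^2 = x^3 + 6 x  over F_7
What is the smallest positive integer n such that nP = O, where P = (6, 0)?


Compute successive multiples of P until we hit O:
  1P = (6, 0)
  2P = O

ord(P) = 2


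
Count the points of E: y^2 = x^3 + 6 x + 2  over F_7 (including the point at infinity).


For each x in F_7, count y with y^2 = x^3 + 6 x + 2 mod 7:
  x = 0: RHS = 2, y in [3, 4]  -> 2 point(s)
  x = 1: RHS = 2, y in [3, 4]  -> 2 point(s)
  x = 2: RHS = 1, y in [1, 6]  -> 2 point(s)
  x = 6: RHS = 2, y in [3, 4]  -> 2 point(s)
Affine points: 8. Add the point at infinity: total = 9.

#E(F_7) = 9


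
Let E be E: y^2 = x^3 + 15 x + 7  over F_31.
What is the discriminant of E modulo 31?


4 a^3 + 27 b^2 = 4*15^3 + 27*7^2 = 13500 + 1323 = 14823
Delta = -16 * (14823) = -237168
Delta mod 31 = 13

Delta = 13 (mod 31)


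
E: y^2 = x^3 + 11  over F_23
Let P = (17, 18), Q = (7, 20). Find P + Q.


P != Q, so use the chord formula.
s = (y2 - y1) / (x2 - x1) = (2) / (13) mod 23 = 9
x3 = s^2 - x1 - x2 mod 23 = 9^2 - 17 - 7 = 11
y3 = s (x1 - x3) - y1 mod 23 = 9 * (17 - 11) - 18 = 13

P + Q = (11, 13)


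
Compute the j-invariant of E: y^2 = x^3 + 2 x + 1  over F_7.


Delta = -16(4 a^3 + 27 b^2) mod 7 = 1
-1728 * (4 a)^3 = -1728 * (4*2)^3 mod 7 = 1
j = 1 * 1^(-1) mod 7 = 1

j = 1 (mod 7)


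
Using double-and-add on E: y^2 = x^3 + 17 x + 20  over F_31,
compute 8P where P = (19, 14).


k = 8 = 1000_2 (binary, LSB first: 0001)
Double-and-add from P = (19, 14):
  bit 0 = 0: acc unchanged = O
  bit 1 = 0: acc unchanged = O
  bit 2 = 0: acc unchanged = O
  bit 3 = 1: acc = O + (18, 19) = (18, 19)

8P = (18, 19)


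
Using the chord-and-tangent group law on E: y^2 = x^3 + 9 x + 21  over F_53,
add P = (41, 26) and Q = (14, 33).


P != Q, so use the chord formula.
s = (y2 - y1) / (x2 - x1) = (7) / (26) mod 53 = 39
x3 = s^2 - x1 - x2 mod 53 = 39^2 - 41 - 14 = 35
y3 = s (x1 - x3) - y1 mod 53 = 39 * (41 - 35) - 26 = 49

P + Q = (35, 49)


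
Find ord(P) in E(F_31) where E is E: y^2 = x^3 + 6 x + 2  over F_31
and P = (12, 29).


Compute successive multiples of P until we hit O:
  1P = (12, 29)
  2P = (8, 29)
  3P = (11, 2)
  4P = (24, 19)
  5P = (0, 23)
  6P = (27, 10)
  7P = (10, 16)
  8P = (28, 22)
  ... (continuing to 20P)
  20P = O

ord(P) = 20


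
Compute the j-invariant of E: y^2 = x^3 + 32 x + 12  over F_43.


Delta = -16(4 a^3 + 27 b^2) mod 43 = 14
-1728 * (4 a)^3 = -1728 * (4*32)^3 mod 43 = 8
j = 8 * 14^(-1) mod 43 = 19

j = 19 (mod 43)


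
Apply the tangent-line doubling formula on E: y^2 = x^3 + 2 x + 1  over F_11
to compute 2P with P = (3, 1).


Doubling: s = (3 x1^2 + a) / (2 y1)
s = (3*3^2 + 2) / (2*1) mod 11 = 9
x3 = s^2 - 2 x1 mod 11 = 9^2 - 2*3 = 9
y3 = s (x1 - x3) - y1 mod 11 = 9 * (3 - 9) - 1 = 0

2P = (9, 0)


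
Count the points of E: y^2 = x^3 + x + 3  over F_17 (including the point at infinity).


For each x in F_17, count y with y^2 = x^3 + 1 x + 3 mod 17:
  x = 2: RHS = 13, y in [8, 9]  -> 2 point(s)
  x = 3: RHS = 16, y in [4, 13]  -> 2 point(s)
  x = 6: RHS = 4, y in [2, 15]  -> 2 point(s)
  x = 7: RHS = 13, y in [8, 9]  -> 2 point(s)
  x = 8: RHS = 13, y in [8, 9]  -> 2 point(s)
  x = 11: RHS = 2, y in [6, 11]  -> 2 point(s)
  x = 12: RHS = 9, y in [3, 14]  -> 2 point(s)
  x = 16: RHS = 1, y in [1, 16]  -> 2 point(s)
Affine points: 16. Add the point at infinity: total = 17.

#E(F_17) = 17


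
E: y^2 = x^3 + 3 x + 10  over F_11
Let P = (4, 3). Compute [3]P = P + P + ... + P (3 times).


k = 3 = 11_2 (binary, LSB first: 11)
Double-and-add from P = (4, 3):
  bit 0 = 1: acc = O + (4, 3) = (4, 3)
  bit 1 = 1: acc = (4, 3) + (1, 6) = (7, 0)

3P = (7, 0)


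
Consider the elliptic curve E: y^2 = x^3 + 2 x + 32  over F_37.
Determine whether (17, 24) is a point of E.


Check whether y^2 = x^3 + 2 x + 32 (mod 37) for (x, y) = (17, 24).
LHS: y^2 = 24^2 mod 37 = 21
RHS: x^3 + 2 x + 32 = 17^3 + 2*17 + 32 mod 37 = 21
LHS = RHS

Yes, on the curve


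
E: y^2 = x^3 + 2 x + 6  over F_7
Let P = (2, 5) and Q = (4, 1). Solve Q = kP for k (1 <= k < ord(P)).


Enumerate multiples of P until we hit Q = (4, 1):
  1P = (2, 5)
  2P = (3, 2)
  3P = (4, 1)
Match found at i = 3.

k = 3


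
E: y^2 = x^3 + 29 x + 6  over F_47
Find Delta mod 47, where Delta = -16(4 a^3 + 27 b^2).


4 a^3 + 27 b^2 = 4*29^3 + 27*6^2 = 97556 + 972 = 98528
Delta = -16 * (98528) = -1576448
Delta mod 47 = 26

Delta = 26 (mod 47)


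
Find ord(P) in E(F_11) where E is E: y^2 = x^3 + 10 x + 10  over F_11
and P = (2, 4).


Compute successive multiples of P until we hit O:
  1P = (2, 4)
  2P = (7, 7)
  3P = (5, 3)
  4P = (9, 2)
  5P = (3, 1)
  6P = (4, 2)
  7P = (6, 0)
  8P = (4, 9)
  ... (continuing to 14P)
  14P = O

ord(P) = 14


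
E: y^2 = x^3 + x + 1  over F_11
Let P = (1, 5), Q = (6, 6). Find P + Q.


P != Q, so use the chord formula.
s = (y2 - y1) / (x2 - x1) = (1) / (5) mod 11 = 9
x3 = s^2 - x1 - x2 mod 11 = 9^2 - 1 - 6 = 8
y3 = s (x1 - x3) - y1 mod 11 = 9 * (1 - 8) - 5 = 9

P + Q = (8, 9)


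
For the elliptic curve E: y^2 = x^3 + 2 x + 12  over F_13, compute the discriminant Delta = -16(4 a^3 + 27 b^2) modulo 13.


4 a^3 + 27 b^2 = 4*2^3 + 27*12^2 = 32 + 3888 = 3920
Delta = -16 * (3920) = -62720
Delta mod 13 = 5

Delta = 5 (mod 13)
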